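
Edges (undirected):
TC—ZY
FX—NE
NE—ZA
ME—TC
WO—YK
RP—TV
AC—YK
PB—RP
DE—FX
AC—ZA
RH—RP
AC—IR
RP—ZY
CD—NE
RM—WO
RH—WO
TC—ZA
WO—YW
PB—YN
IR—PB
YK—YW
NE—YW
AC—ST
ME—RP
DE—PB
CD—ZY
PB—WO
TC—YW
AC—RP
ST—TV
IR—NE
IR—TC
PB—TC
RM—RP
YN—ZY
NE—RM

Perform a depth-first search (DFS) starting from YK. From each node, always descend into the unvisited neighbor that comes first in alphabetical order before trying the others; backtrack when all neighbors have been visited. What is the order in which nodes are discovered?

Visit YK
YK → AC
AC → IR
IR → NE
NE → CD
CD → ZY
ZY → RP
RP → ME
ME → TC
TC → PB
PB → DE
DE → FX
PB → WO
WO → RH
WO → RM
WO → YW
PB → YN
TC → ZA
RP → TV
TV → ST

YK → AC → IR → NE → CD → ZY → RP → ME → TC → PB → DE → FX → WO → RH → RM → YW → YN → ZA → TV → ST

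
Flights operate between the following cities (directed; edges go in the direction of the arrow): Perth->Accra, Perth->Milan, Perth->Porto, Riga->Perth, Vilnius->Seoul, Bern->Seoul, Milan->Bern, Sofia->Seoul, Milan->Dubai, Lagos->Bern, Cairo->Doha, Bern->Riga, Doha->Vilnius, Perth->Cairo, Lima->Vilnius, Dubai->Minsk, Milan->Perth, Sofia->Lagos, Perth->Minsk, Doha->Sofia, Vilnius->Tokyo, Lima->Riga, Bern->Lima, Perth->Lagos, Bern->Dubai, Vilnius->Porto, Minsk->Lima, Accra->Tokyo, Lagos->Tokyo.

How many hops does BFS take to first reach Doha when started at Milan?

3

Level 0: Milan
Level 1: Bern, Dubai, Perth
Level 2: Accra, Cairo, Lagos, Lima, Minsk, Porto, Riga, Seoul
Level 3: Doha, Tokyo, Vilnius
Level 4: Sofia
Doha first appears at level 3.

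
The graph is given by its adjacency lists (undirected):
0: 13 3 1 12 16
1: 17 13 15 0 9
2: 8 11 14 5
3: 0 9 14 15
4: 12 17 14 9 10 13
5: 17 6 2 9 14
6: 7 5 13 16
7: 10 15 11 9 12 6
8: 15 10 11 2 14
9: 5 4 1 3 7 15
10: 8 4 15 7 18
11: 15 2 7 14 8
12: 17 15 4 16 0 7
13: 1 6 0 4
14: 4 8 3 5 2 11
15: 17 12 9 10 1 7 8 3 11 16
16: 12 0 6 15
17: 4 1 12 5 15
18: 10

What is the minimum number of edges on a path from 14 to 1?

3

Level 0: 14
Level 1: 2, 3, 4, 5, 8, 11
Level 2: 0, 6, 7, 9, 10, 12, 13, 15, 17
Level 3: 1, 16, 18
1 first appears at level 3.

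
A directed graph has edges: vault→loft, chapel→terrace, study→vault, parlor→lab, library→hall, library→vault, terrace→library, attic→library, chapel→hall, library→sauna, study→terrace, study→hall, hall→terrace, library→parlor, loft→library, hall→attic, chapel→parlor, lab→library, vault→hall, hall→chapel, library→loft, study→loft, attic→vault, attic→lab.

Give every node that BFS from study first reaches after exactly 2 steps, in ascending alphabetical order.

attic, chapel, library

Level 0: study
Level 1: hall, loft, terrace, vault
Level 2: attic, chapel, library
Level 3: lab, parlor, sauna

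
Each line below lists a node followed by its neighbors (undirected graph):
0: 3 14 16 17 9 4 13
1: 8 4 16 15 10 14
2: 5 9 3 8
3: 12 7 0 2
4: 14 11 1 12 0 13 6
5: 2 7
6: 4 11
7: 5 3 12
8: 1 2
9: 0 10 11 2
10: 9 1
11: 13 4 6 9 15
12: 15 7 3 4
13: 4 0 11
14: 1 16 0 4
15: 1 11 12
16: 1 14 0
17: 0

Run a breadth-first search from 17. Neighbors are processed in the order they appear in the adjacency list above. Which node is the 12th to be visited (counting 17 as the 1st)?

Visit 17; enqueue 0 → queue [0]
Visit 0; enqueue 3, 14, 16, 9, 4, 13 → queue [3, 14, 16, 9, 4, 13]
Visit 3; enqueue 12, 7, 2 → queue [14, 16, 9, 4, 13, 12, 7, 2]
Visit 14; enqueue 1 → queue [16, 9, 4, 13, 12, 7, 2, 1]
Visit 16 → queue [9, 4, 13, 12, 7, 2, 1]
Visit 9; enqueue 10, 11 → queue [4, 13, 12, 7, 2, 1, 10, 11]
Visit 4; enqueue 6 → queue [13, 12, 7, 2, 1, 10, 11, 6]
Visit 13 → queue [12, 7, 2, 1, 10, 11, 6]
Visit 12; enqueue 15 → queue [7, 2, 1, 10, 11, 6, 15]
Visit 7; enqueue 5 → queue [2, 1, 10, 11, 6, 15, 5]
Visit 2; enqueue 8 → queue [1, 10, 11, 6, 15, 5, 8]
Visit 1 → queue [10, 11, 6, 15, 5, 8]
Visit 10 → queue [11, 6, 15, 5, 8]
Visit 11 → queue [6, 15, 5, 8]
Visit 6 → queue [15, 5, 8]
Visit 15 → queue [5, 8]
Visit 5 → queue [8]
Visit 8 → queue []

Visit order: 17, 0, 3, 14, 16, 9, 4, 13, 12, 7, 2, 1, 10, 11, 6, 15, 5, 8

1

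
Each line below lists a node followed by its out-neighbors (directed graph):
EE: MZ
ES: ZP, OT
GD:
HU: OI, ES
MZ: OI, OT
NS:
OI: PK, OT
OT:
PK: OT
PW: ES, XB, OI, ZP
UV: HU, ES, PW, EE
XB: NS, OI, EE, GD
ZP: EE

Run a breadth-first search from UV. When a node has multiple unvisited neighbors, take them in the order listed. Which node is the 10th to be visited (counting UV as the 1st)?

MZ

Visit UV; enqueue HU, ES, PW, EE → queue [HU, ES, PW, EE]
Visit HU; enqueue OI → queue [ES, PW, EE, OI]
Visit ES; enqueue ZP, OT → queue [PW, EE, OI, ZP, OT]
Visit PW; enqueue XB → queue [EE, OI, ZP, OT, XB]
Visit EE; enqueue MZ → queue [OI, ZP, OT, XB, MZ]
Visit OI; enqueue PK → queue [ZP, OT, XB, MZ, PK]
Visit ZP → queue [OT, XB, MZ, PK]
Visit OT → queue [XB, MZ, PK]
Visit XB; enqueue NS, GD → queue [MZ, PK, NS, GD]
Visit MZ → queue [PK, NS, GD]
Visit PK → queue [NS, GD]
Visit NS → queue [GD]
Visit GD → queue []

Visit order: UV, HU, ES, PW, EE, OI, ZP, OT, XB, MZ, PK, NS, GD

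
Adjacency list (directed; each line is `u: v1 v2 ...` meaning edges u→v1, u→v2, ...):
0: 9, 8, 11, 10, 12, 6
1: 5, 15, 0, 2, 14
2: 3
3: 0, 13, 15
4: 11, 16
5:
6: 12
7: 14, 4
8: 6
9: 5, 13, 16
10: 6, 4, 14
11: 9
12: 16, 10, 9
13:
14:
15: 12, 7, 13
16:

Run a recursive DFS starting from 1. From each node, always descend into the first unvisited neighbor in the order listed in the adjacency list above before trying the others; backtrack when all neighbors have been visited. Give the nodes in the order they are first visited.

1, 5, 15, 12, 16, 10, 6, 4, 11, 9, 13, 14, 7, 0, 8, 2, 3

Visit 1
1 → 5
1 → 15
15 → 12
12 → 16
12 → 10
10 → 6
10 → 4
4 → 11
11 → 9
9 → 13
10 → 14
15 → 7
1 → 0
0 → 8
1 → 2
2 → 3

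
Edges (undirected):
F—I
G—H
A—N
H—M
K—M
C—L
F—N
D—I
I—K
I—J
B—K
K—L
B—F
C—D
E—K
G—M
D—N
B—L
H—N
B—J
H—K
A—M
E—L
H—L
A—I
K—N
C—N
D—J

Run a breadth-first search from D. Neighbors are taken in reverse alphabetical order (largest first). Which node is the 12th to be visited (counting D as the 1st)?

Visit D; enqueue N, J, I, C → queue [N, J, I, C]
Visit N; enqueue K, H, F, A → queue [J, I, C, K, H, F, A]
Visit J; enqueue B → queue [I, C, K, H, F, A, B]
Visit I → queue [C, K, H, F, A, B]
Visit C; enqueue L → queue [K, H, F, A, B, L]
Visit K; enqueue M, E → queue [H, F, A, B, L, M, E]
Visit H; enqueue G → queue [F, A, B, L, M, E, G]
Visit F → queue [A, B, L, M, E, G]
Visit A → queue [B, L, M, E, G]
Visit B → queue [L, M, E, G]
Visit L → queue [M, E, G]
Visit M → queue [E, G]
Visit E → queue [G]
Visit G → queue []

Visit order: D, N, J, I, C, K, H, F, A, B, L, M, E, G

M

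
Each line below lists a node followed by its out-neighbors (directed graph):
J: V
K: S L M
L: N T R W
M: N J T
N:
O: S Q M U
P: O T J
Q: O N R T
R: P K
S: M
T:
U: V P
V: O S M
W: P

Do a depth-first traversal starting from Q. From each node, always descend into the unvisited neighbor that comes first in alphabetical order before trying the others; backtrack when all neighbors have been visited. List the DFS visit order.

Q, N, O, M, J, V, S, T, U, P, R, K, L, W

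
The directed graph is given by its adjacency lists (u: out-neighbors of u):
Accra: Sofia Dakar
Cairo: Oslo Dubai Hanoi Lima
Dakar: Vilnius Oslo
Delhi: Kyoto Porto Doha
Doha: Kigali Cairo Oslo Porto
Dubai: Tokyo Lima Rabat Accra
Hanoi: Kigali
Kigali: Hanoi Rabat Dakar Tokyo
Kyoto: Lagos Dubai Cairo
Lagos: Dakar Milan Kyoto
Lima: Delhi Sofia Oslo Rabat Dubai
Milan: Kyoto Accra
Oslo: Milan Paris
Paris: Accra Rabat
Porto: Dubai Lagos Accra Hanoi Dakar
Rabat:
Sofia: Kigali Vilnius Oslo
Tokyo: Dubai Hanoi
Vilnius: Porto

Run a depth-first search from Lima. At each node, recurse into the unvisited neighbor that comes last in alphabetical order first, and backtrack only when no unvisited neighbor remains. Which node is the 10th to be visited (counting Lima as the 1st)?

Visit Lima
Lima → Sofia
Sofia → Vilnius
Vilnius → Porto
Porto → Lagos
Lagos → Milan
Milan → Kyoto
Kyoto → Dubai
Dubai → Tokyo
Tokyo → Hanoi
Hanoi → Kigali
Kigali → Rabat
Kigali → Dakar
Dakar → Oslo
Oslo → Paris
Paris → Accra
Kyoto → Cairo
Lima → Delhi
Delhi → Doha

Visit order: Lima, Sofia, Vilnius, Porto, Lagos, Milan, Kyoto, Dubai, Tokyo, Hanoi, Kigali, Rabat, Dakar, Oslo, Paris, Accra, Cairo, Delhi, Doha

Hanoi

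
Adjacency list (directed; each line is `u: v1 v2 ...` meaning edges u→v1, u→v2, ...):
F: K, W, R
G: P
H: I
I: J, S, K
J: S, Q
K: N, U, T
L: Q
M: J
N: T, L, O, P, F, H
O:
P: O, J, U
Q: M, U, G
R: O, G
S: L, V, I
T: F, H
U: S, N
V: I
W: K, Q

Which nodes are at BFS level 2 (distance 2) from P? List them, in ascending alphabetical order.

N, Q, S

Level 0: P
Level 1: J, O, U
Level 2: N, Q, S
Level 3: F, G, H, I, L, M, T, V
Level 4: K, R, W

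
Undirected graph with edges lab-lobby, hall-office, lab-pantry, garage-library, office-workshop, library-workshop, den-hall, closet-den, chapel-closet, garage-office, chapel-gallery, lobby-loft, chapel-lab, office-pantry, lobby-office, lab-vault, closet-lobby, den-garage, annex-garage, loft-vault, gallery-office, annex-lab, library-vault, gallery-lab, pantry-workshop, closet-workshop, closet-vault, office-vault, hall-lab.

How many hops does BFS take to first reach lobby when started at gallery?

2

Level 0: gallery
Level 1: chapel, lab, office
Level 2: annex, closet, garage, hall, lobby, pantry, vault, workshop
Level 3: den, library, loft
lobby first appears at level 2.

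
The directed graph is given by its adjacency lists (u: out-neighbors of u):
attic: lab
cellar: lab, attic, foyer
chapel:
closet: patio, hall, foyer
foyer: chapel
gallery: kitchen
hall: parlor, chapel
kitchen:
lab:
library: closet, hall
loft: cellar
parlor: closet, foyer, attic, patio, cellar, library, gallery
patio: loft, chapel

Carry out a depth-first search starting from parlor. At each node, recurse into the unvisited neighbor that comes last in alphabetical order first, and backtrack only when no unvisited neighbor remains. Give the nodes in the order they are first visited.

parlor -> patio -> loft -> cellar -> lab -> foyer -> chapel -> attic -> library -> hall -> closet -> gallery -> kitchen

Visit parlor
parlor → patio
patio → loft
loft → cellar
cellar → lab
cellar → foyer
foyer → chapel
cellar → attic
parlor → library
library → hall
library → closet
parlor → gallery
gallery → kitchen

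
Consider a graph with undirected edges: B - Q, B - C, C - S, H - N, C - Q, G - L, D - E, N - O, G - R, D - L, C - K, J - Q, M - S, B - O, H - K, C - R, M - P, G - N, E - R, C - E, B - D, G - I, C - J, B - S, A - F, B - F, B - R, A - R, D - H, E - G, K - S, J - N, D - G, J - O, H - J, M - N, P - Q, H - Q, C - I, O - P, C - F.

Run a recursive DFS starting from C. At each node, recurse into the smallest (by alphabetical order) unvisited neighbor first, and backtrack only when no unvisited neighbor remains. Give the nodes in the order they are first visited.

C B D E G I L N H J O P M S K Q R A F

Visit C
C → B
B → D
D → E
E → G
G → I
G → L
G → N
N → H
H → J
J → O
O → P
P → M
M → S
S → K
P → Q
G → R
R → A
A → F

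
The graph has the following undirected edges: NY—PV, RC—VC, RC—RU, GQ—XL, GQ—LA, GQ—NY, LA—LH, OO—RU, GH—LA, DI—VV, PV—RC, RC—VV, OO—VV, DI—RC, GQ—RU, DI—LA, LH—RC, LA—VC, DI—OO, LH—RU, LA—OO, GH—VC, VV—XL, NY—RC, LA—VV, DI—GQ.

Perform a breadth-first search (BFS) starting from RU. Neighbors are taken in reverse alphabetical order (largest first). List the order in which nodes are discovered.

Visit RU; enqueue RC, OO, LH, GQ → queue [RC, OO, LH, GQ]
Visit RC; enqueue VV, VC, PV, NY, DI → queue [OO, LH, GQ, VV, VC, PV, NY, DI]
Visit OO; enqueue LA → queue [LH, GQ, VV, VC, PV, NY, DI, LA]
Visit LH → queue [GQ, VV, VC, PV, NY, DI, LA]
Visit GQ; enqueue XL → queue [VV, VC, PV, NY, DI, LA, XL]
Visit VV → queue [VC, PV, NY, DI, LA, XL]
Visit VC; enqueue GH → queue [PV, NY, DI, LA, XL, GH]
Visit PV → queue [NY, DI, LA, XL, GH]
Visit NY → queue [DI, LA, XL, GH]
Visit DI → queue [LA, XL, GH]
Visit LA → queue [XL, GH]
Visit XL → queue [GH]
Visit GH → queue []

RU → RC → OO → LH → GQ → VV → VC → PV → NY → DI → LA → XL → GH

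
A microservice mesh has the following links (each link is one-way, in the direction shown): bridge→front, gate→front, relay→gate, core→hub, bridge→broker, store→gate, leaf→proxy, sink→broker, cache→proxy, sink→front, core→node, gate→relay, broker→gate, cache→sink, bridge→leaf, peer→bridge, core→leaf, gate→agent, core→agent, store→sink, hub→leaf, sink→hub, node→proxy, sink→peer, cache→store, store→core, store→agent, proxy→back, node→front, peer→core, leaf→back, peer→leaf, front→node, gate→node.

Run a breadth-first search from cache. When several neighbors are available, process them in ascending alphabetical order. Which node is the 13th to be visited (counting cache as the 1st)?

node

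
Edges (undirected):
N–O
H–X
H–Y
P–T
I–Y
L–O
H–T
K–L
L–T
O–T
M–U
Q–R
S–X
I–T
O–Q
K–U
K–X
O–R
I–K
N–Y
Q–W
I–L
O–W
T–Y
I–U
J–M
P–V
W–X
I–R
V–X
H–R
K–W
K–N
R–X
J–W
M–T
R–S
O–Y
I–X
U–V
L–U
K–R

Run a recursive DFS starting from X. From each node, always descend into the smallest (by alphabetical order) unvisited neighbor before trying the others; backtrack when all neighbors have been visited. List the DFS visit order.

Visit X
X → H
H → R
R → I
I → K
K → L
L → O
O → N
N → Y
Y → T
T → M
M → J
J → W
W → Q
M → U
U → V
V → P
R → S

X H R I K L O N Y T M J W Q U V P S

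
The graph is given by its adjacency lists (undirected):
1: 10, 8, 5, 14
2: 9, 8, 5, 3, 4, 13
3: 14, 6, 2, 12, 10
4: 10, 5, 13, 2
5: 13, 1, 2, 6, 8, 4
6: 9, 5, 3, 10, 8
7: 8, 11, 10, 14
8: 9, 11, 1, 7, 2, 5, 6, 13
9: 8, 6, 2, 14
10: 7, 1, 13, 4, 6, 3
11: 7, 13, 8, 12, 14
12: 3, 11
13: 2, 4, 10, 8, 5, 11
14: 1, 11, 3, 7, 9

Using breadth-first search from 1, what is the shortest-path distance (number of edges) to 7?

2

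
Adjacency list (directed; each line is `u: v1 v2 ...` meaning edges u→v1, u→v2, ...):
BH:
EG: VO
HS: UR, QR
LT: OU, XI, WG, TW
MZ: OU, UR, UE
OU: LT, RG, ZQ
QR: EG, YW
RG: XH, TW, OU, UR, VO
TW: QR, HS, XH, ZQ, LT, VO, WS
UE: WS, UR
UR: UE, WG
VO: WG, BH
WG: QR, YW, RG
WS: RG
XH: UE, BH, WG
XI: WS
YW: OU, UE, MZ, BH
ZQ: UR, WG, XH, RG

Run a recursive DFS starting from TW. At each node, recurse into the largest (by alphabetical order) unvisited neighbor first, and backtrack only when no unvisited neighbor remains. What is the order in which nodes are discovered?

TW → ZQ → XH → WG → YW → UE → WS → RG → VO → BH → UR → OU → LT → XI → MZ → QR → EG → HS

Visit TW
TW → ZQ
ZQ → XH
XH → WG
WG → YW
YW → UE
UE → WS
WS → RG
RG → VO
VO → BH
RG → UR
RG → OU
OU → LT
LT → XI
YW → MZ
WG → QR
QR → EG
TW → HS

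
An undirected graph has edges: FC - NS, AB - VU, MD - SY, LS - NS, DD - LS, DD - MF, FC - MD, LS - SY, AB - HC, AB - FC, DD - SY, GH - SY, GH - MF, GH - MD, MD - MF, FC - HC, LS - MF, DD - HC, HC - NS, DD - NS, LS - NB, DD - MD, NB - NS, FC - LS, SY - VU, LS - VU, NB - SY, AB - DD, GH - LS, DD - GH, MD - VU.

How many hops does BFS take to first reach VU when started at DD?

2

Level 0: DD
Level 1: AB, GH, HC, LS, MD, MF, NS, SY
Level 2: FC, NB, VU
VU first appears at level 2.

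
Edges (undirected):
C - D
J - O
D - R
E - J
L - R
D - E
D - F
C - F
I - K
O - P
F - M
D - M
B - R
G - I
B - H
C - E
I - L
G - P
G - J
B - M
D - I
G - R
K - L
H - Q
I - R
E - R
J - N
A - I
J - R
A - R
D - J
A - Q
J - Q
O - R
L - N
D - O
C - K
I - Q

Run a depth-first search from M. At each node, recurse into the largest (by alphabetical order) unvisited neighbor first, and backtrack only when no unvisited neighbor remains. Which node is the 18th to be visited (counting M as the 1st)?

Visit M
M → F
F → D
D → R
R → O
O → P
P → G
G → J
J → Q
Q → I
I → L
L → N
L → K
K → C
C → E
I → A
Q → H
H → B

Visit order: M, F, D, R, O, P, G, J, Q, I, L, N, K, C, E, A, H, B

B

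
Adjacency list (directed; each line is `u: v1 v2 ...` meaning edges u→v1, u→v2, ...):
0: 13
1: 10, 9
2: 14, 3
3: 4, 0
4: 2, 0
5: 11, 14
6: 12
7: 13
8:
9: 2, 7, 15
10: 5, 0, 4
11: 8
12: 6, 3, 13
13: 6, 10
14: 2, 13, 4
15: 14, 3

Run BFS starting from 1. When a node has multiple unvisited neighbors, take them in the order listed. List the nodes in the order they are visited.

Visit 1; enqueue 10, 9 → queue [10, 9]
Visit 10; enqueue 5, 0, 4 → queue [9, 5, 0, 4]
Visit 9; enqueue 2, 7, 15 → queue [5, 0, 4, 2, 7, 15]
Visit 5; enqueue 11, 14 → queue [0, 4, 2, 7, 15, 11, 14]
Visit 0; enqueue 13 → queue [4, 2, 7, 15, 11, 14, 13]
Visit 4 → queue [2, 7, 15, 11, 14, 13]
Visit 2; enqueue 3 → queue [7, 15, 11, 14, 13, 3]
Visit 7 → queue [15, 11, 14, 13, 3]
Visit 15 → queue [11, 14, 13, 3]
Visit 11; enqueue 8 → queue [14, 13, 3, 8]
Visit 14 → queue [13, 3, 8]
Visit 13; enqueue 6 → queue [3, 8, 6]
Visit 3 → queue [8, 6]
Visit 8 → queue [6]
Visit 6; enqueue 12 → queue [12]
Visit 12 → queue []

1 → 10 → 9 → 5 → 0 → 4 → 2 → 7 → 15 → 11 → 14 → 13 → 3 → 8 → 6 → 12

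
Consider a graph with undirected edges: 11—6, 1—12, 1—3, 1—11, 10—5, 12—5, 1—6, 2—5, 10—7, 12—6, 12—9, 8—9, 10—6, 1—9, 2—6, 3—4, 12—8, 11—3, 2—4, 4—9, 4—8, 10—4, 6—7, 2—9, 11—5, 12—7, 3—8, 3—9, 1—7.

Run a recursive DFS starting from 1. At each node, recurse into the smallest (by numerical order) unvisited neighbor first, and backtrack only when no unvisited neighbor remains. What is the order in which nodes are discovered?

Visit 1
1 → 3
3 → 4
4 → 2
2 → 5
5 → 10
10 → 6
6 → 7
7 → 12
12 → 8
8 → 9
6 → 11

1 3 4 2 5 10 6 7 12 8 9 11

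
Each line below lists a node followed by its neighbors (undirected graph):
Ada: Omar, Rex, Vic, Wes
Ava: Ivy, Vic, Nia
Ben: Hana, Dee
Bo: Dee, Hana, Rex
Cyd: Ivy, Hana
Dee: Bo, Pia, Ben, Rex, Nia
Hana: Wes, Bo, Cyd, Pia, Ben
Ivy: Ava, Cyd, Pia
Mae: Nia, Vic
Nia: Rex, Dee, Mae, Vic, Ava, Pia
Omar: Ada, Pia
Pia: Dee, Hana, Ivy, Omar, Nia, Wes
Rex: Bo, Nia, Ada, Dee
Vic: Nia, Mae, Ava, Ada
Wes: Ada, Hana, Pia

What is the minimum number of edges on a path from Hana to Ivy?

Level 0: Hana
Level 1: Ben, Bo, Cyd, Pia, Wes
Level 2: Ada, Dee, Ivy, Nia, Omar, Rex
Level 3: Ava, Mae, Vic
Ivy first appears at level 2.

2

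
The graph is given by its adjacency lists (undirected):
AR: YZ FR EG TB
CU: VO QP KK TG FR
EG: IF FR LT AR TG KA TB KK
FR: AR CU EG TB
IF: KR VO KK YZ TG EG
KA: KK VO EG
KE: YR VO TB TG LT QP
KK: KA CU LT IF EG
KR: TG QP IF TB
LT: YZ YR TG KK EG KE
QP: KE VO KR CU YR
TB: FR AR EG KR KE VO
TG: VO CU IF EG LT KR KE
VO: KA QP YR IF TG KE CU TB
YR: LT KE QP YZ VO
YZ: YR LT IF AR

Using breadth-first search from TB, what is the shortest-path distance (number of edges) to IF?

Level 0: TB
Level 1: AR, EG, FR, KE, KR, VO
Level 2: CU, IF, KA, KK, LT, QP, TG, YR, YZ
IF first appears at level 2.

2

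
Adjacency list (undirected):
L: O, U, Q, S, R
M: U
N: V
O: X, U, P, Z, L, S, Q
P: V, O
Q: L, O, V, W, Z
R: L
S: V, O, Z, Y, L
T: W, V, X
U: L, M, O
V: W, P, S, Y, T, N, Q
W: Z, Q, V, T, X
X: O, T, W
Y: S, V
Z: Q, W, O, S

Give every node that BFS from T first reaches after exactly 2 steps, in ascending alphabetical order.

N, O, P, Q, S, Y, Z

Level 0: T
Level 1: V, W, X
Level 2: N, O, P, Q, S, Y, Z
Level 3: L, U
Level 4: M, R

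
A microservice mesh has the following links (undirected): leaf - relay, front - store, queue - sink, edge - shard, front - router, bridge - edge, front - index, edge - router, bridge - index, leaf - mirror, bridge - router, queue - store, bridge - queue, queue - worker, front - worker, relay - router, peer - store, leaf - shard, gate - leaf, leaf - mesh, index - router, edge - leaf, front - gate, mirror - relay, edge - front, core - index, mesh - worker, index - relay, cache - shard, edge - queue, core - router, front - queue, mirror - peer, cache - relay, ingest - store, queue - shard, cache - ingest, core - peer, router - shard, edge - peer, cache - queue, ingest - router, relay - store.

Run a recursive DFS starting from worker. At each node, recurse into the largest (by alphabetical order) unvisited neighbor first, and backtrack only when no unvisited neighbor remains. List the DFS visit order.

worker -> queue -> store -> relay -> router -> shard -> leaf -> mirror -> peer -> edge -> front -> index -> core -> bridge -> gate -> mesh -> cache -> ingest -> sink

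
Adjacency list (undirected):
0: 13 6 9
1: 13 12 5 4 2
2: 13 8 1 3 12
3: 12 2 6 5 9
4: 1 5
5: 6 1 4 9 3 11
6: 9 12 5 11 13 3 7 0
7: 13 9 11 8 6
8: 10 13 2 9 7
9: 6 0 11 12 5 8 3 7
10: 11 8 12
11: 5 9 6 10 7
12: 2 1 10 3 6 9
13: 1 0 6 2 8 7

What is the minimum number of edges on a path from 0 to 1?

Level 0: 0
Level 1: 6, 9, 13
Level 2: 1, 2, 3, 5, 7, 8, 11, 12
Level 3: 4, 10
1 first appears at level 2.

2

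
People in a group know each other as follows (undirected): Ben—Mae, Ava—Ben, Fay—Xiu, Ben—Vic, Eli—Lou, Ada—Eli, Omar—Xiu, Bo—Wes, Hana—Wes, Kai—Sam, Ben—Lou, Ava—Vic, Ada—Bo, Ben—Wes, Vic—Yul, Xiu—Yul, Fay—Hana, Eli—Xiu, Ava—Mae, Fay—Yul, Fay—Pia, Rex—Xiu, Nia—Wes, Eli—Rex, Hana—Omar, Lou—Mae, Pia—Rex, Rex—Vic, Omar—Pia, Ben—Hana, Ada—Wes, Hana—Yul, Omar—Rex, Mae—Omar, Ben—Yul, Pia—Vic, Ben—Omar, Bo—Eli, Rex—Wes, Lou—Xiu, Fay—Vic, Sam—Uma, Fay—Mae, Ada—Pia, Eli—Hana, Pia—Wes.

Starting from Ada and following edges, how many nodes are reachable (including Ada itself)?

BFS from Ada visits: Ada, Bo, Eli, Pia, Wes, Hana, Lou, Rex, Xiu, Fay, Omar, Vic, Ben, Nia, Yul, Mae, Ava
Reachable nodes: 17 of 20 total.

17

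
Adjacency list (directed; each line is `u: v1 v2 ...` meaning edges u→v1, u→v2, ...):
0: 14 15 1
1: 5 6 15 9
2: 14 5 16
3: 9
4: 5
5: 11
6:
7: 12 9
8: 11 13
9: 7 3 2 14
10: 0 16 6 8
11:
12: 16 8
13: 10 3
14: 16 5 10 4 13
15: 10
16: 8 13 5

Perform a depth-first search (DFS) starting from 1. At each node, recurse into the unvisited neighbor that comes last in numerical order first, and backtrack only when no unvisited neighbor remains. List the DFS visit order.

1 -> 15 -> 10 -> 16 -> 13 -> 3 -> 9 -> 14 -> 5 -> 11 -> 4 -> 7 -> 12 -> 8 -> 2 -> 6 -> 0

Visit 1
1 → 15
15 → 10
10 → 16
16 → 13
13 → 3
3 → 9
9 → 14
14 → 5
5 → 11
14 → 4
9 → 7
7 → 12
12 → 8
9 → 2
10 → 6
10 → 0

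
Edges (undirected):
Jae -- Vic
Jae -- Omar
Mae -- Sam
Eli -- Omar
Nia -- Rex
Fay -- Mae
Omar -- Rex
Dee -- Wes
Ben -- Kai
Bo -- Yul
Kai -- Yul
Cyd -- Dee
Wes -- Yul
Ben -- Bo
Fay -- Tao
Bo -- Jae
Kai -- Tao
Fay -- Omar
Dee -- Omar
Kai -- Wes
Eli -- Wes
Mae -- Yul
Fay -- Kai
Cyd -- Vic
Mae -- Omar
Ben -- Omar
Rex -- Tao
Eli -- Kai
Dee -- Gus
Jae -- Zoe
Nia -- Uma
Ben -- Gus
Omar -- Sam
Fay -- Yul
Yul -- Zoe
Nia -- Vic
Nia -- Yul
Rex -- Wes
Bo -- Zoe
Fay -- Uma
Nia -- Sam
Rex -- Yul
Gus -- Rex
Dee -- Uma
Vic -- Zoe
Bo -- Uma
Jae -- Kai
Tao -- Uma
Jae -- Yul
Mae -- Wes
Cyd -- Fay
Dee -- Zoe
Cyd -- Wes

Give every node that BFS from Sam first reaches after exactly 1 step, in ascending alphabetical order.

Mae, Nia, Omar

Level 0: Sam
Level 1: Mae, Nia, Omar
Level 2: Ben, Dee, Eli, Fay, Jae, Rex, Uma, Vic, Wes, Yul
Level 3: Bo, Cyd, Gus, Kai, Tao, Zoe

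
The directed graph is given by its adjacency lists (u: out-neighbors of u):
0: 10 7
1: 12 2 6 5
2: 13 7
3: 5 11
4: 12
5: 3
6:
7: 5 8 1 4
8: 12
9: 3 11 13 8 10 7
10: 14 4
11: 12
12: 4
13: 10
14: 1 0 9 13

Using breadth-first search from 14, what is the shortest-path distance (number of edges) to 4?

3

Level 0: 14
Level 1: 0, 1, 9, 13
Level 2: 2, 3, 5, 6, 7, 8, 10, 11, 12
Level 3: 4
4 first appears at level 3.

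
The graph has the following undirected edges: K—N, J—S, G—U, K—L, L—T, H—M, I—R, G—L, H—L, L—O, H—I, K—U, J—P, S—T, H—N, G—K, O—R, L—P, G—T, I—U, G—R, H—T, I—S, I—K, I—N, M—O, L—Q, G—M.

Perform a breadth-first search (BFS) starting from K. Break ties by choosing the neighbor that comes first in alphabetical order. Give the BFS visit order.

Visit K; enqueue G, I, L, N, U → queue [G, I, L, N, U]
Visit G; enqueue M, R, T → queue [I, L, N, U, M, R, T]
Visit I; enqueue H, S → queue [L, N, U, M, R, T, H, S]
Visit L; enqueue O, P, Q → queue [N, U, M, R, T, H, S, O, P, Q]
Visit N → queue [U, M, R, T, H, S, O, P, Q]
Visit U → queue [M, R, T, H, S, O, P, Q]
Visit M → queue [R, T, H, S, O, P, Q]
Visit R → queue [T, H, S, O, P, Q]
Visit T → queue [H, S, O, P, Q]
Visit H → queue [S, O, P, Q]
Visit S; enqueue J → queue [O, P, Q, J]
Visit O → queue [P, Q, J]
Visit P → queue [Q, J]
Visit Q → queue [J]
Visit J → queue []

K → G → I → L → N → U → M → R → T → H → S → O → P → Q → J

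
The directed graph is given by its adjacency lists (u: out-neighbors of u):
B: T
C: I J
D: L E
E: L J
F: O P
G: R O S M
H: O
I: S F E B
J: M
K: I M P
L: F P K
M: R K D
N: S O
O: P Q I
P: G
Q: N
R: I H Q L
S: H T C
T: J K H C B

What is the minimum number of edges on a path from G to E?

Level 0: G
Level 1: M, O, R, S
Level 2: C, D, H, I, K, L, P, Q, T
Level 3: B, E, F, J, N
E first appears at level 3.

3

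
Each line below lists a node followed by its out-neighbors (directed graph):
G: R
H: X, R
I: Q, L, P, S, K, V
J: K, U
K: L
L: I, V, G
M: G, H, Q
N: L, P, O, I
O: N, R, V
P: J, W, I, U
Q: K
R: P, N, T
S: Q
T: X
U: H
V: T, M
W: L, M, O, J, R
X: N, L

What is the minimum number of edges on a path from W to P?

2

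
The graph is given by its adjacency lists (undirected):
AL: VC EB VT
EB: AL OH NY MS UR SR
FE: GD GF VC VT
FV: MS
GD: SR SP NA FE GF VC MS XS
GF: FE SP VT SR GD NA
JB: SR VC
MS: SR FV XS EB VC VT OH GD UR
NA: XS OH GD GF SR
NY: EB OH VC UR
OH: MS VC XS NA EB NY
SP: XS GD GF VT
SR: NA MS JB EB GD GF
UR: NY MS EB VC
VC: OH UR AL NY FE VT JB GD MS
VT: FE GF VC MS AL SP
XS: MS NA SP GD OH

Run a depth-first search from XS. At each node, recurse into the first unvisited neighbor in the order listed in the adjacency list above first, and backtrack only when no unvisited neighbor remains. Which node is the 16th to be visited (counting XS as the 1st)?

JB

Visit XS
XS → MS
MS → SR
SR → NA
NA → OH
OH → VC
VC → UR
UR → NY
NY → EB
EB → AL
AL → VT
VT → FE
FE → GD
GD → SP
SP → GF
VC → JB
MS → FV

Visit order: XS, MS, SR, NA, OH, VC, UR, NY, EB, AL, VT, FE, GD, SP, GF, JB, FV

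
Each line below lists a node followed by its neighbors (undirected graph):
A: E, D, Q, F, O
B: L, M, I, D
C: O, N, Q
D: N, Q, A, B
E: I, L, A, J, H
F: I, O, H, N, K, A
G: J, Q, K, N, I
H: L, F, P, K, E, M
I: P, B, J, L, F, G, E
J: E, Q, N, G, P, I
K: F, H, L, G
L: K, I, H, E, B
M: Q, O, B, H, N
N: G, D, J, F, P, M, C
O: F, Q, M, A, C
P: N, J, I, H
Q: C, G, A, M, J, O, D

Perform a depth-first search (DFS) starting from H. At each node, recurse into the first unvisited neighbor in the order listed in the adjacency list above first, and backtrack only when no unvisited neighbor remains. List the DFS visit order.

H, L, K, F, I, P, N, G, J, E, A, D, Q, C, O, M, B

Visit H
H → L
L → K
K → F
F → I
I → P
P → N
N → G
G → J
J → E
E → A
A → D
D → Q
Q → C
C → O
O → M
M → B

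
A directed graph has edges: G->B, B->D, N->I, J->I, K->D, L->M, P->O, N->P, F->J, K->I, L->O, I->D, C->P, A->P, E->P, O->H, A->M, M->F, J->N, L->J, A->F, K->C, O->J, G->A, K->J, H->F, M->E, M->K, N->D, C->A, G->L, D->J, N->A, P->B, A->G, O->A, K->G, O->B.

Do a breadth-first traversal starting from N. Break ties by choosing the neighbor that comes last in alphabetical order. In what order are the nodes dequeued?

N -> P -> I -> D -> A -> O -> B -> J -> M -> G -> F -> H -> K -> E -> L -> C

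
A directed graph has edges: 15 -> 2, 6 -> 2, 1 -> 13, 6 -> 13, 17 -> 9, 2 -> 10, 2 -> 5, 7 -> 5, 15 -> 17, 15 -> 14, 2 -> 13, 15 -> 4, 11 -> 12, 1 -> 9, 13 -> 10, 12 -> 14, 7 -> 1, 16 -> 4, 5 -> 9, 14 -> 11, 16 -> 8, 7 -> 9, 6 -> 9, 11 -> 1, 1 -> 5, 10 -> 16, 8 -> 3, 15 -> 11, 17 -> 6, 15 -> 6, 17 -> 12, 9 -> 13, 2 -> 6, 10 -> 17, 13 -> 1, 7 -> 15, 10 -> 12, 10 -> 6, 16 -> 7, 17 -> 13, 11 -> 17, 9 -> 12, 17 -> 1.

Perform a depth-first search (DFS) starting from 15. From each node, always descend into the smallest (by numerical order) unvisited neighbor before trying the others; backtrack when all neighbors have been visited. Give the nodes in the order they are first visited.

Visit 15
15 → 2
2 → 5
5 → 9
9 → 12
12 → 14
14 → 11
11 → 1
1 → 13
13 → 10
10 → 6
10 → 16
16 → 4
16 → 7
16 → 8
8 → 3
10 → 17

15, 2, 5, 9, 12, 14, 11, 1, 13, 10, 6, 16, 4, 7, 8, 3, 17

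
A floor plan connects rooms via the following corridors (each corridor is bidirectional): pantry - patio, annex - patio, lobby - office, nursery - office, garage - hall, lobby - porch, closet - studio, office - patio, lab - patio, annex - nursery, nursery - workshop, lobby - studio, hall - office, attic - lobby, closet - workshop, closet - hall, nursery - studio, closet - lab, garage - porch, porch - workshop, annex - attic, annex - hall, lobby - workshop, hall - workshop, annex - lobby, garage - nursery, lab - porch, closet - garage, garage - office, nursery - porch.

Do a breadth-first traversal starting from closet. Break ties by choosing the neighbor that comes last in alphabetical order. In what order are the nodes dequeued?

closet, workshop, studio, lab, hall, garage, porch, nursery, lobby, patio, office, annex, attic, pantry

Visit closet; enqueue workshop, studio, lab, hall, garage → queue [workshop, studio, lab, hall, garage]
Visit workshop; enqueue porch, nursery, lobby → queue [studio, lab, hall, garage, porch, nursery, lobby]
Visit studio → queue [lab, hall, garage, porch, nursery, lobby]
Visit lab; enqueue patio → queue [hall, garage, porch, nursery, lobby, patio]
Visit hall; enqueue office, annex → queue [garage, porch, nursery, lobby, patio, office, annex]
Visit garage → queue [porch, nursery, lobby, patio, office, annex]
Visit porch → queue [nursery, lobby, patio, office, annex]
Visit nursery → queue [lobby, patio, office, annex]
Visit lobby; enqueue attic → queue [patio, office, annex, attic]
Visit patio; enqueue pantry → queue [office, annex, attic, pantry]
Visit office → queue [annex, attic, pantry]
Visit annex → queue [attic, pantry]
Visit attic → queue [pantry]
Visit pantry → queue []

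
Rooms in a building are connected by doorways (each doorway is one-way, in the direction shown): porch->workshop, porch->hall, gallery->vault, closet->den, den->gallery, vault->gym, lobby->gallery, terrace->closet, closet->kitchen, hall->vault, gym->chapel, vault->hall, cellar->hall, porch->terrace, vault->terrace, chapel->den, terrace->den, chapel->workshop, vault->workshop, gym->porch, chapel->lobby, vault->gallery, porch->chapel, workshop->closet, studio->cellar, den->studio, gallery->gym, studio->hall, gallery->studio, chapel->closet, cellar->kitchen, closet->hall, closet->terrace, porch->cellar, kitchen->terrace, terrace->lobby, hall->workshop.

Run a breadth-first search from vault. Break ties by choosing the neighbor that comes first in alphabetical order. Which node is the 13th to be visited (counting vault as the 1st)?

cellar

Visit vault; enqueue gallery, gym, hall, terrace, workshop → queue [gallery, gym, hall, terrace, workshop]
Visit gallery; enqueue studio → queue [gym, hall, terrace, workshop, studio]
Visit gym; enqueue chapel, porch → queue [hall, terrace, workshop, studio, chapel, porch]
Visit hall → queue [terrace, workshop, studio, chapel, porch]
Visit terrace; enqueue closet, den, lobby → queue [workshop, studio, chapel, porch, closet, den, lobby]
Visit workshop → queue [studio, chapel, porch, closet, den, lobby]
Visit studio; enqueue cellar → queue [chapel, porch, closet, den, lobby, cellar]
Visit chapel → queue [porch, closet, den, lobby, cellar]
Visit porch → queue [closet, den, lobby, cellar]
Visit closet; enqueue kitchen → queue [den, lobby, cellar, kitchen]
Visit den → queue [lobby, cellar, kitchen]
Visit lobby → queue [cellar, kitchen]
Visit cellar → queue [kitchen]
Visit kitchen → queue []

Visit order: vault, gallery, gym, hall, terrace, workshop, studio, chapel, porch, closet, den, lobby, cellar, kitchen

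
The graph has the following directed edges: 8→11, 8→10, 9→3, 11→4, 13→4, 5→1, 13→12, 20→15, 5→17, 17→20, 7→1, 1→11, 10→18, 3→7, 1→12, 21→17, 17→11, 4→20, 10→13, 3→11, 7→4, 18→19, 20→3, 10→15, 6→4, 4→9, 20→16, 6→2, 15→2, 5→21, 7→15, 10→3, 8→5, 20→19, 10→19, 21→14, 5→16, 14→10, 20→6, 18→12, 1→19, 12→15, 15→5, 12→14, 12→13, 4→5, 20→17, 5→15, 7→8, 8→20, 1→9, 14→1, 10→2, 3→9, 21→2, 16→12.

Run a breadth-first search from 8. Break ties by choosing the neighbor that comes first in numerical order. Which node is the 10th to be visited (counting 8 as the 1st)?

21

Visit 8; enqueue 5, 10, 11, 20 → queue [5, 10, 11, 20]
Visit 5; enqueue 1, 15, 16, 17, 21 → queue [10, 11, 20, 1, 15, 16, 17, 21]
Visit 10; enqueue 2, 3, 13, 18, 19 → queue [11, 20, 1, 15, 16, 17, 21, 2, 3, 13, 18, 19]
Visit 11; enqueue 4 → queue [20, 1, 15, 16, 17, 21, 2, 3, 13, 18, 19, 4]
Visit 20; enqueue 6 → queue [1, 15, 16, 17, 21, 2, 3, 13, 18, 19, 4, 6]
Visit 1; enqueue 9, 12 → queue [15, 16, 17, 21, 2, 3, 13, 18, 19, 4, 6, 9, 12]
Visit 15 → queue [16, 17, 21, 2, 3, 13, 18, 19, 4, 6, 9, 12]
Visit 16 → queue [17, 21, 2, 3, 13, 18, 19, 4, 6, 9, 12]
Visit 17 → queue [21, 2, 3, 13, 18, 19, 4, 6, 9, 12]
Visit 21; enqueue 14 → queue [2, 3, 13, 18, 19, 4, 6, 9, 12, 14]
Visit 2 → queue [3, 13, 18, 19, 4, 6, 9, 12, 14]
Visit 3; enqueue 7 → queue [13, 18, 19, 4, 6, 9, 12, 14, 7]
Visit 13 → queue [18, 19, 4, 6, 9, 12, 14, 7]
Visit 18 → queue [19, 4, 6, 9, 12, 14, 7]
Visit 19 → queue [4, 6, 9, 12, 14, 7]
Visit 4 → queue [6, 9, 12, 14, 7]
Visit 6 → queue [9, 12, 14, 7]
Visit 9 → queue [12, 14, 7]
Visit 12 → queue [14, 7]
Visit 14 → queue [7]
Visit 7 → queue []

Visit order: 8, 5, 10, 11, 20, 1, 15, 16, 17, 21, 2, 3, 13, 18, 19, 4, 6, 9, 12, 14, 7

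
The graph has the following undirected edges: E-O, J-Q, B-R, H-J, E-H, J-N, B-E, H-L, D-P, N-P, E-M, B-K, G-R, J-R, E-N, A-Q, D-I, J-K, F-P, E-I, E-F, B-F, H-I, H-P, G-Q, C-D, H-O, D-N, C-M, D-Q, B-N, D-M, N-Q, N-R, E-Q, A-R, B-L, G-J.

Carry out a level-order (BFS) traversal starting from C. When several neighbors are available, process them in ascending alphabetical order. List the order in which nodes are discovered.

C, D, M, I, N, P, Q, E, H, B, J, R, F, A, G, O, L, K

Visit C; enqueue D, M → queue [D, M]
Visit D; enqueue I, N, P, Q → queue [M, I, N, P, Q]
Visit M; enqueue E → queue [I, N, P, Q, E]
Visit I; enqueue H → queue [N, P, Q, E, H]
Visit N; enqueue B, J, R → queue [P, Q, E, H, B, J, R]
Visit P; enqueue F → queue [Q, E, H, B, J, R, F]
Visit Q; enqueue A, G → queue [E, H, B, J, R, F, A, G]
Visit E; enqueue O → queue [H, B, J, R, F, A, G, O]
Visit H; enqueue L → queue [B, J, R, F, A, G, O, L]
Visit B; enqueue K → queue [J, R, F, A, G, O, L, K]
Visit J → queue [R, F, A, G, O, L, K]
Visit R → queue [F, A, G, O, L, K]
Visit F → queue [A, G, O, L, K]
Visit A → queue [G, O, L, K]
Visit G → queue [O, L, K]
Visit O → queue [L, K]
Visit L → queue [K]
Visit K → queue []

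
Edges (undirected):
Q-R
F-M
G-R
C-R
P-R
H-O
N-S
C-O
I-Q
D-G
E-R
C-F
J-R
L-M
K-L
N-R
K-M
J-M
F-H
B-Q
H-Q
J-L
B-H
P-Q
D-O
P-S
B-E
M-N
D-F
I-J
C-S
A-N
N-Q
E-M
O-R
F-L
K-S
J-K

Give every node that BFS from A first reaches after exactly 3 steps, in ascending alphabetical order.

B, C, E, F, G, H, I, J, K, L, O, P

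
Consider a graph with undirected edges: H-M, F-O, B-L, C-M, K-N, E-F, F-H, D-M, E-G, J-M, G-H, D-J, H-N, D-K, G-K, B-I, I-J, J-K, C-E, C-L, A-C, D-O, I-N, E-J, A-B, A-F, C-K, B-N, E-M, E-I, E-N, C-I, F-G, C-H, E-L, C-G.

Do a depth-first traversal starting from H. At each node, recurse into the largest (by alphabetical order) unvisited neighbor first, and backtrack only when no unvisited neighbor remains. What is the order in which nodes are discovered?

Visit H
H → N
N → K
K → J
J → M
M → E
E → L
L → C
C → I
I → B
B → A
A → F
F → O
O → D
F → G

H, N, K, J, M, E, L, C, I, B, A, F, O, D, G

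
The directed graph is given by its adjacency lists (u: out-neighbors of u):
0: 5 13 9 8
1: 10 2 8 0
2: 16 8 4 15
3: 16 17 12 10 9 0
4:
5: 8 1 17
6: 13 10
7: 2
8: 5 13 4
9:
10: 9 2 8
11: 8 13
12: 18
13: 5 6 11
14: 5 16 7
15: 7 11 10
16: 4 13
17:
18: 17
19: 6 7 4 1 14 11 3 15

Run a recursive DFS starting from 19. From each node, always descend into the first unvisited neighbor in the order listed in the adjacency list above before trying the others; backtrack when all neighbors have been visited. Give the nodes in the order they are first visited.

19, 6, 13, 5, 8, 4, 1, 10, 9, 2, 16, 15, 7, 11, 0, 17, 14, 3, 12, 18

Visit 19
19 → 6
6 → 13
13 → 5
5 → 8
8 → 4
5 → 1
1 → 10
10 → 9
10 → 2
2 → 16
2 → 15
15 → 7
15 → 11
1 → 0
5 → 17
19 → 14
19 → 3
3 → 12
12 → 18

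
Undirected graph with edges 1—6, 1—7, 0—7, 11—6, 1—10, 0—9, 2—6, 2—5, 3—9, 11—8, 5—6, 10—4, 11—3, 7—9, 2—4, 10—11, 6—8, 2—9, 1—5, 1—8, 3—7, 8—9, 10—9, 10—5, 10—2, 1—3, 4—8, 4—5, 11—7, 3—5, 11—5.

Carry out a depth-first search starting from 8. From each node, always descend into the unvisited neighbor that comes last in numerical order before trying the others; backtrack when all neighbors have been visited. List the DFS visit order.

Visit 8
8 → 11
11 → 10
10 → 9
9 → 7
7 → 3
3 → 5
5 → 6
6 → 2
2 → 4
6 → 1
7 → 0

8, 11, 10, 9, 7, 3, 5, 6, 2, 4, 1, 0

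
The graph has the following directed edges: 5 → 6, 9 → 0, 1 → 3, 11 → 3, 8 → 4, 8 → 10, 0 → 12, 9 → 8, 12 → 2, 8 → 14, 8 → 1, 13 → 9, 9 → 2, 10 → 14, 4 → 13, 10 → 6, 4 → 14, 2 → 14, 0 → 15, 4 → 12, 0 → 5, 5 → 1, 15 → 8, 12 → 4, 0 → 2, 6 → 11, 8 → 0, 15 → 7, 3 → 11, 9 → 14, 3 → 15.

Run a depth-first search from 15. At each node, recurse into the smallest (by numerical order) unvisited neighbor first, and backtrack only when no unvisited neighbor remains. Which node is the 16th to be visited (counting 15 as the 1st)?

10

Visit 15
15 → 7
15 → 8
8 → 0
0 → 2
2 → 14
0 → 5
5 → 1
1 → 3
3 → 11
5 → 6
0 → 12
12 → 4
4 → 13
13 → 9
8 → 10

Visit order: 15, 7, 8, 0, 2, 14, 5, 1, 3, 11, 6, 12, 4, 13, 9, 10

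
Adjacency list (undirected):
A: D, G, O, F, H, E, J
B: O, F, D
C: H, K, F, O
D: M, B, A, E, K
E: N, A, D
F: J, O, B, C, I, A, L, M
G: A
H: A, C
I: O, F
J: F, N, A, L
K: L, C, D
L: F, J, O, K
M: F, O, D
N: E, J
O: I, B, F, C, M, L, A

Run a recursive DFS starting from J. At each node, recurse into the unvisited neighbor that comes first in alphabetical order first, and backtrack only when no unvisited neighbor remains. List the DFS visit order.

J → A → D → B → F → C → H → K → L → O → I → M → E → N → G

Visit J
J → A
A → D
D → B
B → F
F → C
C → H
C → K
K → L
L → O
O → I
O → M
D → E
E → N
A → G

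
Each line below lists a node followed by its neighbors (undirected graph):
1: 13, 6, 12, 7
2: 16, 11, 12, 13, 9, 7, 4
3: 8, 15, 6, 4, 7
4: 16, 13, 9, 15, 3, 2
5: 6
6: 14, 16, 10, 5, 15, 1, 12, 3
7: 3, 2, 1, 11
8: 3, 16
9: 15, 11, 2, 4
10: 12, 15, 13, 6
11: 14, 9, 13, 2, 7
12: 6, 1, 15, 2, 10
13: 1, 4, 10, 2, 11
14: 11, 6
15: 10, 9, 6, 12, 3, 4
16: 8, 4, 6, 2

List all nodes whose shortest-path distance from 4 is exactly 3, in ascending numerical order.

Level 0: 4
Level 1: 2, 3, 9, 13, 15, 16
Level 2: 1, 6, 7, 8, 10, 11, 12
Level 3: 5, 14

5, 14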